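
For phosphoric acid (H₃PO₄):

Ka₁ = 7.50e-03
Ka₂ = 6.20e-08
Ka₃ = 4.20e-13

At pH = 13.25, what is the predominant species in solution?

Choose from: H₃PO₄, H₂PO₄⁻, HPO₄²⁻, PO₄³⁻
PO₄³⁻

pKa1 = 2.12, pKa2 = 7.21, pKa3 = 12.38. Each pKa is the crossover between adjacent species; pH = 13.25 lies in the region where PO₄³⁻ predominates.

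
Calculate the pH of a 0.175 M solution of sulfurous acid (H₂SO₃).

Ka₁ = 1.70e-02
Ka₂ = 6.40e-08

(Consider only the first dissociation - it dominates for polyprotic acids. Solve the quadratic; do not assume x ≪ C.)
pH = 1.33

x² + Ka₁·x − Ka₁·C = 0 with Ka₁ = 1.70e-02, C = 0.175.
x = (−Ka₁ + √(Ka₁² + 4·Ka₁·C))/2 = 4.6702e-02 M, so pH = 1.33.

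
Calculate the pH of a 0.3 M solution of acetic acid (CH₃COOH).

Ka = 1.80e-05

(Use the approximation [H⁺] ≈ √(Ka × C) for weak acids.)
pH = 2.63

[H⁺] = √(Ka × C) = √(1.80e-05 × 0.3) = 2.3238e-03. pH = -log(2.3238e-03)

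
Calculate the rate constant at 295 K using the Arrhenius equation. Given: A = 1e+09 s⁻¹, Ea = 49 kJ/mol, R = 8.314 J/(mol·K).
2.11e+00 s⁻¹

k = A·exp(-Ea/(R·T)) = 1e+09·exp(-49000/(8.314·295)) = 1e+09·exp(-19.9786) = 1e+09·2.1058e-09 = 2.11e+00 s⁻¹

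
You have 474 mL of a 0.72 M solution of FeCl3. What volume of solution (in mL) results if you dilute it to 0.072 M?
Using M₁V₁ = M₂V₂:
0.72 × 474 = 0.072 × V₂
V₂ = (0.72 × 474) / 0.072 = 4740 mL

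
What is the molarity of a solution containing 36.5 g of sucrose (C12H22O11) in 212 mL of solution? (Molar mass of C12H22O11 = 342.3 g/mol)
Moles of C12H22O11 = 36.5 g ÷ 342.3 g/mol = 0.106632 mol
Volume = 212 mL = 0.212 L
Molarity = 0.106632 mol ÷ 0.212 L = 0.503 M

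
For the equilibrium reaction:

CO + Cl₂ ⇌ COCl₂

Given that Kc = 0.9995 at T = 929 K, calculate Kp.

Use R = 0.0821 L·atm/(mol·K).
K_p = 0.0131

Δn = (moles gaseous products) − (moles gaseous reactants) = -1
T = 929 K; RT = 0.0821 × 929 = 76.2709
Kp = Kc·(RT)^Δn = 0.9995 × (76.2709)^-1 = 0.9995 × 0.0131112 = 0.0131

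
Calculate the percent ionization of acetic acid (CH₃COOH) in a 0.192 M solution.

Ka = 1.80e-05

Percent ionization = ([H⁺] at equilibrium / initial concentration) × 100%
Percent ionization = 0.964%

Let x = [H⁺]. Ka = x²/(C - x) ⇒ x² + (1.80e-05)x - (1.80e-05)(0.192) = 0. x = 1.8501e-03. Percent = (1.8501e-03/0.192) × 100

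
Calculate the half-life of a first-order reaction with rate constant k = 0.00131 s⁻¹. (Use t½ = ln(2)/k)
529.12 s

t½ = ln(2)/k = 0.6931/0.00131 = 529.12 s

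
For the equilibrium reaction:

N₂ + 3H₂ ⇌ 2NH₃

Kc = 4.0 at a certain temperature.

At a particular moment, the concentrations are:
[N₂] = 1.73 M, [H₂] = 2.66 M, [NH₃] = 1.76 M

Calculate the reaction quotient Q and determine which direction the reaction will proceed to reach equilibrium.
Q = 0.095, Q < K, reaction proceeds forward (toward products)

Q = ([NH₃]^2) / ([N₂] × [H₂]^3)
  = ((1.76)^2) / ((1.73)·(2.66)^3) = 3.0976/32.56 = 0.09513
Since Q = 0.09513 < Kc = 4.0, the reaction proceeds forward (toward products) to reach equilibrium.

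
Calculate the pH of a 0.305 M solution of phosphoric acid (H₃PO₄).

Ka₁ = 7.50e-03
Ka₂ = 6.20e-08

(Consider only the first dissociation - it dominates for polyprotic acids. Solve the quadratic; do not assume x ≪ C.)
pH = 1.35

x² + Ka₁·x − Ka₁·C = 0 with Ka₁ = 7.50e-03, C = 0.305.
x = (−Ka₁ + √(Ka₁² + 4·Ka₁·C))/2 = 4.4225e-02 M, so pH = 1.35.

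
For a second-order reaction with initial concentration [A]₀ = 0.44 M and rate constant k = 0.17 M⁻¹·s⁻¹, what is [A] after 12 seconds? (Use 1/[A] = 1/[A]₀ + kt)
0.2319 M

1/[A] = 1/[A]₀ + k·t = 1/0.44 + (0.17)·(12) = 2.2727 + 2.0400 = 4.3127
[A] = 1/4.3127 = 0.2319 M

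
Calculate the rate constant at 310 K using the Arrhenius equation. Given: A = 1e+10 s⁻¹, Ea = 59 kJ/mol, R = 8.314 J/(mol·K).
1.14e+00 s⁻¹

k = A·exp(-Ea/(R·T)) = 1e+10·exp(-59000/(8.314·310)) = 1e+10·exp(-22.8918) = 1e+10·1.1434e-10 = 1.14e+00 s⁻¹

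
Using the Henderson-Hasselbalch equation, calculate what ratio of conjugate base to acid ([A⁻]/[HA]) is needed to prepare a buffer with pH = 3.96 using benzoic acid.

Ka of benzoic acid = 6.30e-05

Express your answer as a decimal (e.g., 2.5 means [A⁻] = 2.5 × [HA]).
[A⁻]/[HA] = 0.575

pKa = −log(6.30e-05) = 4.2007. pH = pKa + log([A⁻]/[HA]). 3.96 = 4.2007 + log(ratio). log(ratio) = 3.96 − 4.2007 = -0.2407. ratio = 10^(-0.2407) = 0.575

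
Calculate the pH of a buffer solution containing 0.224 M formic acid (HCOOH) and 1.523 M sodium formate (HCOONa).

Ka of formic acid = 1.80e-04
pH = 4.58

pKa = -log(1.80e-04) = 3.74. pH = pKa + log([A⁻]/[HA]) = 3.74 + log(1.523/0.224)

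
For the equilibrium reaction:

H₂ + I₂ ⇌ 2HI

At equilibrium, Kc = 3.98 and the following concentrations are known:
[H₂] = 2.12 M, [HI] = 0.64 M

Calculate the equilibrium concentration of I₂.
[I₂] = 0.0485 M

Kc = ([HI]^2) / ([H₂] × [I₂]) = 3.98
[I₂]^1 = (product terms)/(Kc · other reactant terms) = 0.4096 / (3.98 · 2.12) = 0.048545
[I₂] = 0.0485 M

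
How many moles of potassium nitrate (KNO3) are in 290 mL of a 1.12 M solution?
Moles = Molarity × Volume (L)
Moles = 1.12 M × 0.29 L = 0.3248 mol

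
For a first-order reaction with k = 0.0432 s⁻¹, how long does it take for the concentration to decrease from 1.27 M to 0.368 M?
28.67 s

From ln[A] = ln[A]₀ - k·t: t = ln([A]₀/[A])/k = ln(1.27/0.368)/0.0432 = ln(3.4511)/0.0432 = 1.2387/0.0432 = 28.67 s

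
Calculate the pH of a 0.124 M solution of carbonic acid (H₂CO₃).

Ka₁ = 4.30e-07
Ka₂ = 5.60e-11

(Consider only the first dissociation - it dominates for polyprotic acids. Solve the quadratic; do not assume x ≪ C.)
pH = 3.64

x² + Ka₁·x − Ka₁·C = 0 with Ka₁ = 4.30e-07, C = 0.124.
x = (−Ka₁ + √(Ka₁² + 4·Ka₁·C))/2 = 2.3070e-04 M, so pH = 3.64.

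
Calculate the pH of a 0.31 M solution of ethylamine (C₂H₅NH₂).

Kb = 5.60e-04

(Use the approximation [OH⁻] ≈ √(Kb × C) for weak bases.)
pH = 12.12

[OH⁻] = √(Kb × C) = √(5.60e-04 × 0.31) = 1.3176e-02. pOH = 1.88, pH = 14 - pOH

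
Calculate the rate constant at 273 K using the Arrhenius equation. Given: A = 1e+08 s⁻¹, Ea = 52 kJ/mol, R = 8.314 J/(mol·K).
1.12e-02 s⁻¹

k = A·exp(-Ea/(R·T)) = 1e+08·exp(-52000/(8.314·273)) = 1e+08·exp(-22.9103) = 1e+08·1.1225e-10 = 1.12e-02 s⁻¹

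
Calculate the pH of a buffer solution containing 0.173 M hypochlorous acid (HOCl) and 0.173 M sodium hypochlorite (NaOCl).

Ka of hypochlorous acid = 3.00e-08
pH = 7.52

pKa = -log(3.00e-08) = 7.52. pH = pKa + log([A⁻]/[HA]) = 7.52 + log(0.173/0.173)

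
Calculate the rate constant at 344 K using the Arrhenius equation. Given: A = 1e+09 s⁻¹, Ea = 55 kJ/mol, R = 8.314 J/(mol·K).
4.45e+00 s⁻¹

k = A·exp(-Ea/(R·T)) = 1e+09·exp(-55000/(8.314·344)) = 1e+09·exp(-19.2307) = 1e+09·4.4487e-09 = 4.45e+00 s⁻¹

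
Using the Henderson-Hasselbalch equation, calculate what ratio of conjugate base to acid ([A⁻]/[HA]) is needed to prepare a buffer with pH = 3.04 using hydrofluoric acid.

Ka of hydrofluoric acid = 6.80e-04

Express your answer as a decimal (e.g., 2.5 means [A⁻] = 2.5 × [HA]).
[A⁻]/[HA] = 0.746

pKa = −log(6.80e-04) = 3.1675. pH = pKa + log([A⁻]/[HA]). 3.04 = 3.1675 + log(ratio). log(ratio) = 3.04 − 3.1675 = -0.1275. ratio = 10^(-0.1275) = 0.746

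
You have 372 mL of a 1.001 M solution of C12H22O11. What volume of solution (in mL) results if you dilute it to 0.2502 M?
Using M₁V₁ = M₂V₂:
1.001 × 372 = 0.2502 × V₂
V₂ = (1.001 × 372) / 0.2502 = 1488 mL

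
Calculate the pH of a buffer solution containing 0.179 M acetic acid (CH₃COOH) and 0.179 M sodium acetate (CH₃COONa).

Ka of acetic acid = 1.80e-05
pH = 4.74

pKa = -log(1.80e-05) = 4.74. pH = pKa + log([A⁻]/[HA]) = 4.74 + log(0.179/0.179)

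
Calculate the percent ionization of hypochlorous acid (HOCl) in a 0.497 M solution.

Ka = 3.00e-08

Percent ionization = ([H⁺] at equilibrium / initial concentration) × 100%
Percent ionization = 0.0246%

Let x = [H⁺]. Ka = x²/(C - x) ⇒ x² + (3.00e-08)x - (3.00e-08)(0.497) = 0. x = 1.2209e-04. Percent = (1.2209e-04/0.497) × 100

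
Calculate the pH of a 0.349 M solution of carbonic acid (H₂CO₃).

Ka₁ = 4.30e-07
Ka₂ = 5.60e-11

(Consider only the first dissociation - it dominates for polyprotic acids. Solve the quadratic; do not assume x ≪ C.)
pH = 3.41

x² + Ka₁·x − Ka₁·C = 0 with Ka₁ = 4.30e-07, C = 0.349.
x = (−Ka₁ + √(Ka₁² + 4·Ka₁·C))/2 = 3.8717e-04 M, so pH = 3.41.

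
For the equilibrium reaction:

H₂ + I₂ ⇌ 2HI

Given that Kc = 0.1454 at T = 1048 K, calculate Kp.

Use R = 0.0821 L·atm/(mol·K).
K_p = 0.1454

Δn = (moles gaseous products) − (moles gaseous reactants) = 0
T = 1048 K; RT = 0.0821 × 1048 = 86.0408
Kp = Kc·(RT)^Δn = 0.1454 × (86.0408)^0 = 0.1454 × 1 = 0.1454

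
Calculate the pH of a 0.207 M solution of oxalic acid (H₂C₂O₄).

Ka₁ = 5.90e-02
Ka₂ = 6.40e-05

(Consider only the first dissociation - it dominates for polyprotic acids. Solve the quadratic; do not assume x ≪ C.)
pH = 1.07

x² + Ka₁·x − Ka₁·C = 0 with Ka₁ = 5.90e-02, C = 0.207.
x = (−Ka₁ + √(Ka₁² + 4·Ka₁·C))/2 = 8.4882e-02 M, so pH = 1.07.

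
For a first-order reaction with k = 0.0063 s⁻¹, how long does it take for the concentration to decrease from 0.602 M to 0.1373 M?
234.62 s

From ln[A] = ln[A]₀ - k·t: t = ln([A]₀/[A])/k = ln(0.602/0.1373)/0.0063 = ln(4.3846)/0.0063 = 1.4781/0.0063 = 234.62 s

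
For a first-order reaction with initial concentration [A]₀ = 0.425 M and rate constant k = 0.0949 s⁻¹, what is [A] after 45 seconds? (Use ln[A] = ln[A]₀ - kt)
0.0059 M

ln[A] = ln[A]₀ - k·t = ln(0.425) - (0.0949)·(45) = -0.8557 - 4.2705 = -5.1262
[A] = e^(-5.1262) = 0.0059 M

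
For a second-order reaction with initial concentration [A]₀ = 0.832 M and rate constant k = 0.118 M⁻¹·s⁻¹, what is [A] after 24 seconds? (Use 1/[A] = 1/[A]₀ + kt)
0.2479 M

1/[A] = 1/[A]₀ + k·t = 1/0.832 + (0.118)·(24) = 1.2019 + 2.8320 = 4.0339
[A] = 1/4.0339 = 0.2479 M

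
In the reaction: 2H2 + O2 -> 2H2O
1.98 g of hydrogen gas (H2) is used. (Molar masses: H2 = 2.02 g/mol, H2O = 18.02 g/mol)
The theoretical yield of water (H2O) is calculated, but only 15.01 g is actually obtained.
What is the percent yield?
Moles of H2 = 1.98 g ÷ 2.02 g/mol = 0.980198 mol
Mole ratio: 2 mol H2O / 2 mol H2
Moles of H2O = 0.980198 × (2/2) = 0.980198 mol
Theoretical yield = 0.980198 mol × 18.02 g/mol = 17.663 g
Actual yield = 15.01 g
Percent yield = (15.01 / 17.663) × 100% = 85.0%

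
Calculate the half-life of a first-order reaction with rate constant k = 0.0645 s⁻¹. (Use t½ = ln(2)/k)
10.75 s

t½ = ln(2)/k = 0.6931/0.0645 = 10.75 s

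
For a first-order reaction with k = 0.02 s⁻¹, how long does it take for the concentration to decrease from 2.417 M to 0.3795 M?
92.57 s

From ln[A] = ln[A]₀ - k·t: t = ln([A]₀/[A])/k = ln(2.417/0.3795)/0.02 = ln(6.3689)/0.02 = 1.8514/0.02 = 92.57 s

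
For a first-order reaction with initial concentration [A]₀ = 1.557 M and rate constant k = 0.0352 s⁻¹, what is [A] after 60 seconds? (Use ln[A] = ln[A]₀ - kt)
0.1884 M

ln[A] = ln[A]₀ - k·t = ln(1.557) - (0.0352)·(60) = 0.4428 - 2.1120 = -1.6692
[A] = e^(-1.6692) = 0.1884 M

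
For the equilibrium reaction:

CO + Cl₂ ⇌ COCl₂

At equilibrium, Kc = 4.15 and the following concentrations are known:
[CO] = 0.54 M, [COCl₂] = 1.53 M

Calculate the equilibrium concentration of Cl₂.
[Cl₂] = 0.6827 M

Kc = ([COCl₂]) / ([CO] × [Cl₂]) = 4.15
[Cl₂]^1 = (product terms)/(Kc · other reactant terms) = 1.53 / (4.15 · 0.54) = 0.68273
[Cl₂] = 0.6827 M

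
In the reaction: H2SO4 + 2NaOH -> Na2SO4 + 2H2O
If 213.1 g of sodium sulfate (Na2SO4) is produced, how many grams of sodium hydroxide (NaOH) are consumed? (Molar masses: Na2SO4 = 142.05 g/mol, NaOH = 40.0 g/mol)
Moles of Na2SO4 = 213.1 g ÷ 142.05 g/mol = 1.50018 mol
Mole ratio: 2 mol NaOH / 1 mol Na2SO4
Moles of NaOH = 1.50018 × (2/1) = 3.00035 mol
Mass of NaOH = 3.00035 mol × 40.0 g/mol = 120 g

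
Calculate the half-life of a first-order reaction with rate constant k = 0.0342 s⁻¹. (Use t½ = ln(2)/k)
20.27 s

t½ = ln(2)/k = 0.6931/0.0342 = 20.27 s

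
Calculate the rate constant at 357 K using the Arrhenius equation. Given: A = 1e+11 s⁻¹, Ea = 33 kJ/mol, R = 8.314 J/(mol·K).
1.48e+06 s⁻¹

k = A·exp(-Ea/(R·T)) = 1e+11·exp(-33000/(8.314·357)) = 1e+11·exp(-11.1182) = 1e+11·1.4839e-05 = 1.48e+06 s⁻¹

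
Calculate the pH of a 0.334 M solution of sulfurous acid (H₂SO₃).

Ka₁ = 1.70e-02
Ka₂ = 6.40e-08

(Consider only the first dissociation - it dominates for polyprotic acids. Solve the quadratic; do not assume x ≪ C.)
pH = 1.17

x² + Ka₁·x − Ka₁·C = 0 with Ka₁ = 1.70e-02, C = 0.334.
x = (−Ka₁ + √(Ka₁² + 4·Ka₁·C))/2 = 6.7330e-02 M, so pH = 1.17.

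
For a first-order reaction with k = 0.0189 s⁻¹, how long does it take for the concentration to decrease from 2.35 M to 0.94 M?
48.48 s

From ln[A] = ln[A]₀ - k·t: t = ln([A]₀/[A])/k = ln(2.35/0.94)/0.0189 = ln(2.5000)/0.0189 = 0.9163/0.0189 = 48.48 s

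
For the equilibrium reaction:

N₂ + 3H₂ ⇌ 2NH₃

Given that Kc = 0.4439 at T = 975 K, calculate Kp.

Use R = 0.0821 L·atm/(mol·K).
K_p = 6.93e-05

Δn = (moles gaseous products) − (moles gaseous reactants) = -2
T = 975 K; RT = 0.0821 × 975 = 80.0475
Kp = Kc·(RT)^Δn = 0.4439 × (80.0475)^-2 = 0.4439 × 0.000156065 = 6.93e-05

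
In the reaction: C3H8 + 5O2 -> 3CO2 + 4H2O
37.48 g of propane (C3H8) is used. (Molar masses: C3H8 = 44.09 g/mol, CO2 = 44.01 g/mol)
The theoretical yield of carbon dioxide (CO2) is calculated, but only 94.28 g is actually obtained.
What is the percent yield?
Moles of C3H8 = 37.48 g ÷ 44.09 g/mol = 0.850079 mol
Mole ratio: 3 mol CO2 / 1 mol C3H8
Moles of CO2 = 0.850079 × (3/1) = 2.55024 mol
Theoretical yield = 2.55024 mol × 44.01 g/mol = 112.24 g
Actual yield = 94.28 g
Percent yield = (94.28 / 112.24) × 100% = 84.0%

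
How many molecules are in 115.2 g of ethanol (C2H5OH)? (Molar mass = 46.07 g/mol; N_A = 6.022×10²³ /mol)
Moles = 115.2 g ÷ 46.07 g/mol = 2.50054 mol
Molecules = 2.50054 mol × 6.022×10²³ /mol = 1.506e+24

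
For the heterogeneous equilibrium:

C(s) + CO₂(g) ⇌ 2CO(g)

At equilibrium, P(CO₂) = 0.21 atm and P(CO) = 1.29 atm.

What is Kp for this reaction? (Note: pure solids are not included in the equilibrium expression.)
K_p = 7.924

Solid C is excluded.
Kp = P(CO)²/P(CO₂) = (1.29)²/0.21 = 1.664/0.21 = 7.924.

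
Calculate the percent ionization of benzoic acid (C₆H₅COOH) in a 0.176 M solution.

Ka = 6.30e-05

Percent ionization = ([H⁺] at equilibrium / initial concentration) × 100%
Percent ionization = 1.87%

Let x = [H⁺]. Ka = x²/(C - x) ⇒ x² + (6.30e-05)x - (6.30e-05)(0.176) = 0. x = 3.2985e-03. Percent = (3.2985e-03/0.176) × 100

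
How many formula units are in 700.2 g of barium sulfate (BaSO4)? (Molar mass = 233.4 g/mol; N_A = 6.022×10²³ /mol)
Moles = 700.2 g ÷ 233.4 g/mol = 3 mol
Formula units = 3 mol × 6.022×10²³ /mol = 1.807e+24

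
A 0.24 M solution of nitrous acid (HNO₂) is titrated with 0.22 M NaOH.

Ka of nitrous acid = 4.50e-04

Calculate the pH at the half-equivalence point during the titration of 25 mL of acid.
pH = pKa = 3.35

At the half-equivalence point, [HA] = [A⁻], so by Henderson–Hasselbalch pH = pKa + log(1) = pKa.
pKa = −log(4.50e-04) = 3.35.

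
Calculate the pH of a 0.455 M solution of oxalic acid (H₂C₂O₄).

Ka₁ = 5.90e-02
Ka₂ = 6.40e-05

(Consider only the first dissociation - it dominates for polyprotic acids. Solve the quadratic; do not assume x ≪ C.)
pH = 0.86

x² + Ka₁·x − Ka₁·C = 0 with Ka₁ = 5.90e-02, C = 0.455.
x = (−Ka₁ + √(Ka₁² + 4·Ka₁·C))/2 = 1.3698e-01 M, so pH = 0.86.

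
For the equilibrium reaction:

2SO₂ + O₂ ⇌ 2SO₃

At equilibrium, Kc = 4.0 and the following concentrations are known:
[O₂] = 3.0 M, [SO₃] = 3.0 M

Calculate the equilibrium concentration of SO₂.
[SO₂] = 0.8660 M

Kc = ([SO₃]^2) / ([SO₂]^2 × [O₂]) = 4.0
[SO₂]^2 = (product terms)/(Kc · other reactant terms) = 9 / (4.0 · 3) = 0.75
[SO₂] = (0.75)^(1/2) = 0.8660 M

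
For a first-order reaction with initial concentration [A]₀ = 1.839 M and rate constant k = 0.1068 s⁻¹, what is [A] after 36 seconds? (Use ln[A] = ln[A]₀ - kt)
0.0393 M

ln[A] = ln[A]₀ - k·t = ln(1.839) - (0.1068)·(36) = 0.6092 - 3.8448 = -3.2356
[A] = e^(-3.2356) = 0.0393 M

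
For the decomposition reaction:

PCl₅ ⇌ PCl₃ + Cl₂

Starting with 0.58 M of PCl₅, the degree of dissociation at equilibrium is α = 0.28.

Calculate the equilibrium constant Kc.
K_c = 0.0632

x = α·[A]₀ = 0.28 × 0.58 = 0.1624 M dissociated.
At eq: [PCl₅] = 0.58 − 0.1624 = 0.4176 M; [PCl₃] = [Cl₂] = x = 0.1624 M.
Kc = [PCl₃][Cl₂]/[PCl₅] = (0.1624)²/0.4176 = 0.06316.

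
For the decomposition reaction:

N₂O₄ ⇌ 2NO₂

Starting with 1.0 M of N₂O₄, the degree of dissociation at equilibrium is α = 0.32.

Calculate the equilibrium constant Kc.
K_c = 0.6024

x = α·[A]₀ = 0.32 × 1.0 = 0.32 M dissociated.
At eq: [N₂O₄] = 1.0 − 0.32 = 0.68 M; [NO₂] = 2x = 0.64 M.
Kc = [NO₂]²/[N₂O₄] = (0.64)²/0.68 = 0.6024.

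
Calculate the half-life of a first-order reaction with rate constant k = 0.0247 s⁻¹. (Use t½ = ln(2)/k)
28.06 s

t½ = ln(2)/k = 0.6931/0.0247 = 28.06 s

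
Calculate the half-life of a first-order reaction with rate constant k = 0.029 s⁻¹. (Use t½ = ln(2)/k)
23.90 s

t½ = ln(2)/k = 0.6931/0.029 = 23.90 s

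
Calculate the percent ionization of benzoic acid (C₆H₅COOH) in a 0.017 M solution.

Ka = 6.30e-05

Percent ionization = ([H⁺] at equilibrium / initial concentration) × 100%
Percent ionization = 5.91%

Let x = [H⁺]. Ka = x²/(C - x) ⇒ x² + (6.30e-05)x - (6.30e-05)(0.017) = 0. x = 1.0039e-03. Percent = (1.0039e-03/0.017) × 100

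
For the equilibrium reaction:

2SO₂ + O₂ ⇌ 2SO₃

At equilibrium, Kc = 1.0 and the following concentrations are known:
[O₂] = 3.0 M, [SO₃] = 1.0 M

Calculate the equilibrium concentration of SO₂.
[SO₂] = 0.5774 M

Kc = ([SO₃]^2) / ([SO₂]^2 × [O₂]) = 1.0
[SO₂]^2 = (product terms)/(Kc · other reactant terms) = 1 / (1.0 · 3) = 0.33333
[SO₂] = (0.33333)^(1/2) = 0.5774 M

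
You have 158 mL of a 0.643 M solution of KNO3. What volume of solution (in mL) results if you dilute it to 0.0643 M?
Using M₁V₁ = M₂V₂:
0.643 × 158 = 0.0643 × V₂
V₂ = (0.643 × 158) / 0.0643 = 1580 mL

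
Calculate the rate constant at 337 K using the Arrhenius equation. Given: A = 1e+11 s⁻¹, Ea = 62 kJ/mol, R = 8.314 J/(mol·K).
2.45e+01 s⁻¹

k = A·exp(-Ea/(R·T)) = 1e+11·exp(-62000/(8.314·337)) = 1e+11·exp(-22.1285) = 1e+11·2.4531e-10 = 2.45e+01 s⁻¹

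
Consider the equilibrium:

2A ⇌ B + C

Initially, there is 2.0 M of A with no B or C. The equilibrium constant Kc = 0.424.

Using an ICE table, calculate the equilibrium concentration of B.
[B] = 0.566 M

ICE: [A] = 2.0 − 2x, [B] = [C] = x.
Kc = x²/(2.0 − 2x)² = 0.424 ⇒ √Kc = x/(2.0 − 2x).
x = √0.424·2.0/(1 + 2√0.424) = 0.65115·2.0/2.3023 = 0.56565.
[B] = x = 0.566 M.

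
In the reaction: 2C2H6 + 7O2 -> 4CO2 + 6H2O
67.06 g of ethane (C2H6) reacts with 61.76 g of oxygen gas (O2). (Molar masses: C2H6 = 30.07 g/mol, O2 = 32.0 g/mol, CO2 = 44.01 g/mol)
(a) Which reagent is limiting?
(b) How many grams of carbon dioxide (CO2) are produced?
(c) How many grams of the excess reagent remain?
(a) O2, (b) 48.54 g, (c) 50.48 g

Moles of C2H6 = 67.06 g ÷ 30.07 g/mol = 2.23013 mol
Moles of O2 = 61.76 g ÷ 32.0 g/mol = 1.93 mol
Moles ÷ coefficient: C2H6: 2.23013/2 = 1.115, O2: 1.93/7 = 0.2757
(a) O2 has the smaller value, so O2 is the limiting reagent.
(b) Moles of CO2 = 1.93 mol O2 × (4/7) = 1.10286 mol; mass = 1.10286 mol × 44.01 g/mol = 48.54 g
(c) C2H6 consumed = 1.93 × (2/7) = 0.551429 mol; remaining = 2.23013 − 0.551429 = 1.6787 mol; mass = 1.6787 mol × 30.07 g/mol = 50.48 g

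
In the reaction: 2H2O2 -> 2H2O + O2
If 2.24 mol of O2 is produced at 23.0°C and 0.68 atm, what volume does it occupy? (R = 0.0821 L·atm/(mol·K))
T = 23.0°C + 273.15 = 296.15 K
V = nRT/P = (2.24 × 0.0821 × 296.15) / 0.68
V = 80.09 L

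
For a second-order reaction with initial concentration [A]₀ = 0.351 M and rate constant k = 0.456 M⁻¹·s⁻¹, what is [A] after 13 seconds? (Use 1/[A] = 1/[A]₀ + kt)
0.1139 M

1/[A] = 1/[A]₀ + k·t = 1/0.351 + (0.456)·(13) = 2.8490 + 5.9280 = 8.7770
[A] = 1/8.7770 = 0.1139 M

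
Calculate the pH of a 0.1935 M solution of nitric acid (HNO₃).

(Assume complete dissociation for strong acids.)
pH = 0.71

[H⁺] = 0.1935 M for strong acid. pH = -log[H⁺] = -log(0.1935)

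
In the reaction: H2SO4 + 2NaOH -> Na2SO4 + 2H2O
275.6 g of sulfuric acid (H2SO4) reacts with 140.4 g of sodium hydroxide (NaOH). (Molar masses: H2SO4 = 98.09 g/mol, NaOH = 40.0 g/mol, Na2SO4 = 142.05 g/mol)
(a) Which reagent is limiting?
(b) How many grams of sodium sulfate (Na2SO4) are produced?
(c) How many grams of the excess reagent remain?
(a) NaOH, (b) 249.3 g, (c) 103.5 g

Moles of H2SO4 = 275.6 g ÷ 98.09 g/mol = 2.80966 mol
Moles of NaOH = 140.4 g ÷ 40.0 g/mol = 3.51 mol
Moles ÷ coefficient: H2SO4: 2.80966/1 = 2.81, NaOH: 3.51/2 = 1.755
(a) NaOH has the smaller value, so NaOH is the limiting reagent.
(b) Moles of Na2SO4 = 3.51 mol NaOH × (1/2) = 1.755 mol; mass = 1.755 mol × 142.05 g/mol = 249.3 g
(c) H2SO4 consumed = 3.51 × (1/2) = 1.755 mol; remaining = 2.80966 − 1.755 = 1.05466 mol; mass = 1.05466 mol × 98.09 g/mol = 103.5 g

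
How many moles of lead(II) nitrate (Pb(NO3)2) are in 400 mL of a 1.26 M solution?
Moles = Molarity × Volume (L)
Moles = 1.26 M × 0.4 L = 0.504 mol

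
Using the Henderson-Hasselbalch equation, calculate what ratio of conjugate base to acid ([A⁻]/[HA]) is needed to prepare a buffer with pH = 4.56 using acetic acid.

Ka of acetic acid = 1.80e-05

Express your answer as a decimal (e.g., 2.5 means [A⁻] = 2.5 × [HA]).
[A⁻]/[HA] = 0.654

pKa = −log(1.80e-05) = 4.7447. pH = pKa + log([A⁻]/[HA]). 4.56 = 4.7447 + log(ratio). log(ratio) = 4.56 − 4.7447 = -0.1847. ratio = 10^(-0.1847) = 0.654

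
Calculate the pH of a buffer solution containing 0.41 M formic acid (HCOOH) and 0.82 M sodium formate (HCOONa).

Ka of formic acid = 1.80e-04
pH = 4.05

pKa = -log(1.80e-04) = 3.74. pH = pKa + log([A⁻]/[HA]) = 3.74 + log(0.82/0.41)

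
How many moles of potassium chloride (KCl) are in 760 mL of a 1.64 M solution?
Moles = Molarity × Volume (L)
Moles = 1.64 M × 0.76 L = 1.246 mol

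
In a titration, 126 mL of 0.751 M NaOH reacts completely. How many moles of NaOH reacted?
Moles = Molarity × Volume (L)
Moles = 0.751 M × 0.126 L = 0.09463 mol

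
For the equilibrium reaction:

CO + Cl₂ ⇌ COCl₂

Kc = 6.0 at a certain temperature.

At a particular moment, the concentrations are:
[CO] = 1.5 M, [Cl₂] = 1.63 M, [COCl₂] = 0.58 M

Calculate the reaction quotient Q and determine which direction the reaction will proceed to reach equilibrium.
Q = 0.237, Q < K, reaction proceeds forward (toward products)

Q = ([COCl₂]) / ([CO] × [Cl₂])
  = ((0.58)) / ((1.5)·(1.63)) = 0.58/2.445 = 0.2372
Since Q = 0.2372 < Kc = 6.0, the reaction proceeds forward (toward products) to reach equilibrium.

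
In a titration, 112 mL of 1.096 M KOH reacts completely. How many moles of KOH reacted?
Moles = Molarity × Volume (L)
Moles = 1.096 M × 0.112 L = 0.1228 mol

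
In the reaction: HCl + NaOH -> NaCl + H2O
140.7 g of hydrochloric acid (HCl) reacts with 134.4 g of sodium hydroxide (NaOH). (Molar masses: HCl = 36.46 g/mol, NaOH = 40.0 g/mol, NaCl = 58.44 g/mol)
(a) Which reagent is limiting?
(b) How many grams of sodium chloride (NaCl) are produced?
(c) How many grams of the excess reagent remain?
(a) NaOH, (b) 196.4 g, (c) 18.19 g

Moles of HCl = 140.7 g ÷ 36.46 g/mol = 3.85902 mol
Moles of NaOH = 134.4 g ÷ 40.0 g/mol = 3.36 mol
Moles ÷ coefficient: HCl: 3.85902/1 = 3.859, NaOH: 3.36/1 = 3.36
(a) NaOH has the smaller value, so NaOH is the limiting reagent.
(b) Moles of NaCl = 3.36 mol NaOH × (1/1) = 3.36 mol; mass = 3.36 mol × 58.44 g/mol = 196.4 g
(c) HCl consumed = 3.36 × (1/1) = 3.36 mol; remaining = 3.85902 − 3.36 = 0.499024 mol; mass = 0.499024 mol × 36.46 g/mol = 18.19 g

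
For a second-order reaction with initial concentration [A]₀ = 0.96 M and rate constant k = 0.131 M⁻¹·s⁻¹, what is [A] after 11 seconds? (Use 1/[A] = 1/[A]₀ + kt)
0.4028 M

1/[A] = 1/[A]₀ + k·t = 1/0.96 + (0.131)·(11) = 1.0417 + 1.4410 = 2.4827
[A] = 1/2.4827 = 0.4028 M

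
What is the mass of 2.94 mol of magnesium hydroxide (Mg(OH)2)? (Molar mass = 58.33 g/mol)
Mass = 2.94 mol × 58.33 g/mol = 171.5 g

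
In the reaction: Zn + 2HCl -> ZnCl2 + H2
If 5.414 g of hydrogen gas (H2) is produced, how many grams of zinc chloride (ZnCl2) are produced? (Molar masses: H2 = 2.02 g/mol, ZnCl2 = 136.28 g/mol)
Moles of H2 = 5.414 g ÷ 2.02 g/mol = 2.6802 mol
Mole ratio: 1 mol ZnCl2 / 1 mol H2
Moles of ZnCl2 = 2.6802 × (1/1) = 2.6802 mol
Mass of ZnCl2 = 2.6802 mol × 136.28 g/mol = 365.3 g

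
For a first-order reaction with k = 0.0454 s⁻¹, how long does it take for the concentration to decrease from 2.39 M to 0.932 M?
20.74 s

From ln[A] = ln[A]₀ - k·t: t = ln([A]₀/[A])/k = ln(2.39/0.932)/0.0454 = ln(2.5644)/0.0454 = 0.9417/0.0454 = 20.74 s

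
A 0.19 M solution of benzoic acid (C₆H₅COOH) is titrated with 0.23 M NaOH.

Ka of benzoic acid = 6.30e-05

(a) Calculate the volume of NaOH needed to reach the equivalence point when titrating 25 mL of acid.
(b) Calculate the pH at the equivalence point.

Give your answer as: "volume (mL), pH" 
V = 20.7 mL, pH = 8.61

(a) At equivalence: moles acid = moles base.
moles acid = 0.19 × 0.025 = 0.00475 mol; V_NaOH = 0.00475/0.23 = 0.02065 L = 20.7 mL.
(b) At equivalence, all acid → conjugate base A⁻ at [A⁻] = 0.00475/0.04565 = 0.104 M.
Kb = Kw/Ka = 1.0e-14/6.30e-05 = 1.587e-10; [OH⁻] = √(Kb·[A⁻]) = 4.064e-06; pOH = 5.39; pH = 14 − pOH = 8.61.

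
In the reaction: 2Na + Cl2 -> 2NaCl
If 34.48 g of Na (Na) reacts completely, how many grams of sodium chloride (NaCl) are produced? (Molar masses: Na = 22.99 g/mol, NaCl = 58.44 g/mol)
Moles of Na = 34.48 g ÷ 22.99 g/mol = 1.49978 mol
Mole ratio: 2 mol NaCl / 2 mol Na
Moles of NaCl = 1.49978 × (2/2) = 1.49978 mol
Mass of NaCl = 1.49978 mol × 58.44 g/mol = 87.65 g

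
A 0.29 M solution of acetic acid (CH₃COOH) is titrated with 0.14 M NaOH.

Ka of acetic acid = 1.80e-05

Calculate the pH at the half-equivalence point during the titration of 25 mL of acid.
pH = pKa = 4.74

At the half-equivalence point, [HA] = [A⁻], so by Henderson–Hasselbalch pH = pKa + log(1) = pKa.
pKa = −log(1.80e-05) = 4.74.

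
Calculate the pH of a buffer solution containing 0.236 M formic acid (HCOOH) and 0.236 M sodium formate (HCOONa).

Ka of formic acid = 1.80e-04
pH = 3.74

pKa = -log(1.80e-04) = 3.74. pH = pKa + log([A⁻]/[HA]) = 3.74 + log(0.236/0.236)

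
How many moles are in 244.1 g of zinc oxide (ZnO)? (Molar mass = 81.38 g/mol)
Moles = 244.1 g ÷ 81.38 g/mol = 3 mol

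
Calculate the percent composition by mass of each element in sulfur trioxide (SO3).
S: 40.05%, O: 59.95%

Molar mass of SO3 = 80.07 g/mol
% S = (1 × 32.07) / 80.07 × 100% = 32.07 / 80.07 × 100% = 40.05%
% O = (3 × 16.0) / 80.07 × 100% = 48 / 80.07 × 100% = 59.95%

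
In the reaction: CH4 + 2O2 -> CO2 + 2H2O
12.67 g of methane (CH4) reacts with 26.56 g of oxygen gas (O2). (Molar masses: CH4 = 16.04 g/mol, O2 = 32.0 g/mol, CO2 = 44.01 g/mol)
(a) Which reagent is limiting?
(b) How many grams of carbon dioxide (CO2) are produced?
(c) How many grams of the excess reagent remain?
(a) O2, (b) 18.26 g, (c) 6.013 g

Moles of CH4 = 12.67 g ÷ 16.04 g/mol = 0.7899 mol
Moles of O2 = 26.56 g ÷ 32.0 g/mol = 0.83 mol
Moles ÷ coefficient: CH4: 0.7899/1 = 0.7899, O2: 0.83/2 = 0.415
(a) O2 has the smaller value, so O2 is the limiting reagent.
(b) Moles of CO2 = 0.83 mol O2 × (1/2) = 0.415 mol; mass = 0.415 mol × 44.01 g/mol = 18.26 g
(c) CH4 consumed = 0.83 × (1/2) = 0.415 mol; remaining = 0.7899 − 0.415 = 0.3749 mol; mass = 0.3749 mol × 16.04 g/mol = 6.013 g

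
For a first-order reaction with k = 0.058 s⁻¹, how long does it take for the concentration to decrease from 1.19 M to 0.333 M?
21.96 s

From ln[A] = ln[A]₀ - k·t: t = ln([A]₀/[A])/k = ln(1.19/0.333)/0.058 = ln(3.5736)/0.058 = 1.2736/0.058 = 21.96 s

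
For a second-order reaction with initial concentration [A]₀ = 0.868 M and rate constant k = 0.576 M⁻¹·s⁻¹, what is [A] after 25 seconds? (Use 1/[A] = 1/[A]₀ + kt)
0.0643 M

1/[A] = 1/[A]₀ + k·t = 1/0.868 + (0.576)·(25) = 1.1521 + 14.4000 = 15.5521
[A] = 1/15.5521 = 0.0643 M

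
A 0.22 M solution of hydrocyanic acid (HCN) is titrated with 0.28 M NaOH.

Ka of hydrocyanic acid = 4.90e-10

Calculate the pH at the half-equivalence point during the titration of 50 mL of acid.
pH = pKa = 9.31

At the half-equivalence point, [HA] = [A⁻], so by Henderson–Hasselbalch pH = pKa + log(1) = pKa.
pKa = −log(4.90e-10) = 9.31.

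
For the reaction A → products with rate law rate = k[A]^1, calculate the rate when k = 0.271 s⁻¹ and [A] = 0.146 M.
0.03957 M/s

rate = k·[A]^1 = 0.271·(0.146)^1 = 0.271·0.146 = 0.03957 M/s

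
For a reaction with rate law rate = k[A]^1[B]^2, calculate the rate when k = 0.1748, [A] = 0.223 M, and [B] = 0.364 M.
0.005165 M/s

rate = k·[A]^1·[B]^2 = 0.1748·(0.223)^1·(0.364)^2 = 0.1748·0.223·0.132496 = 0.005165 M/s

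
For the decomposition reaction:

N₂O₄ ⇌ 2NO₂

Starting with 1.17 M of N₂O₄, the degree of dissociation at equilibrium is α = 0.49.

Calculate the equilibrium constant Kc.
K_c = 2.2033

x = α·[A]₀ = 0.49 × 1.17 = 0.5733 M dissociated.
At eq: [N₂O₄] = 1.17 − 0.5733 = 0.5967 M; [NO₂] = 2x = 1.147 M.
Kc = [NO₂]²/[N₂O₄] = (1.147)²/0.5967 = 2.203.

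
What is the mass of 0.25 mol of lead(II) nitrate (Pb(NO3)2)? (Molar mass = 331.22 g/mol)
Mass = 0.25 mol × 331.22 g/mol = 82.81 g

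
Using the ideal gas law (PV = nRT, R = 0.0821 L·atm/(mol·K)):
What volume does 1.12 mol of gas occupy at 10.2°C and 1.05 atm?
T = 10.2°C + 273.15 = 283.35 K
V = nRT/P = (1.12 × 0.0821 × 283.35) / 1.05
V = 24.81 L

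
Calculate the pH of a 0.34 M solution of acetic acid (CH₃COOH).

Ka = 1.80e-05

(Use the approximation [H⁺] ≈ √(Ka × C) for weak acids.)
pH = 2.61

[H⁺] = √(Ka × C) = √(1.80e-05 × 0.34) = 2.4739e-03. pH = -log(2.4739e-03)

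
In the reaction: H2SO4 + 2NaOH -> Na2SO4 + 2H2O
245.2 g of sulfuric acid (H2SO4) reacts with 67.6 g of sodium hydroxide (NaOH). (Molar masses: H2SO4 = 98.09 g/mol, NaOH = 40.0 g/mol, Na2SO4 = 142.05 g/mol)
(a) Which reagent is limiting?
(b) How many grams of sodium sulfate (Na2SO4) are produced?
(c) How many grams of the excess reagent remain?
(a) NaOH, (b) 120 g, (c) 162.3 g

Moles of H2SO4 = 245.2 g ÷ 98.09 g/mol = 2.49975 mol
Moles of NaOH = 67.6 g ÷ 40.0 g/mol = 1.69 mol
Moles ÷ coefficient: H2SO4: 2.49975/1 = 2.5, NaOH: 1.69/2 = 0.845
(a) NaOH has the smaller value, so NaOH is the limiting reagent.
(b) Moles of Na2SO4 = 1.69 mol NaOH × (1/2) = 0.845 mol; mass = 0.845 mol × 142.05 g/mol = 120 g
(c) H2SO4 consumed = 1.69 × (1/2) = 0.845 mol; remaining = 2.49975 − 0.845 = 1.65475 mol; mass = 1.65475 mol × 98.09 g/mol = 162.3 g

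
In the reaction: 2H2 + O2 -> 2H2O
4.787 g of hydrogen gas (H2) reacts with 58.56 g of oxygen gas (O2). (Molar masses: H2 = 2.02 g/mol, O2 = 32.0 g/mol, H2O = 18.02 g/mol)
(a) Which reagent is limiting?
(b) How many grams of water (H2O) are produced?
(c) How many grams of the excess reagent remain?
(a) H2, (b) 42.7 g, (c) 20.64 g

Moles of H2 = 4.787 g ÷ 2.02 g/mol = 2.3698 mol
Moles of O2 = 58.56 g ÷ 32.0 g/mol = 1.83 mol
Moles ÷ coefficient: H2: 2.3698/2 = 1.185, O2: 1.83/1 = 1.83
(a) H2 has the smaller value, so H2 is the limiting reagent.
(b) Moles of H2O = 2.3698 mol H2 × (2/2) = 2.3698 mol; mass = 2.3698 mol × 18.02 g/mol = 42.7 g
(c) O2 consumed = 2.3698 × (1/2) = 1.1849 mol; remaining = 1.83 − 1.1849 = 0.645099 mol; mass = 0.645099 mol × 32.0 g/mol = 20.64 g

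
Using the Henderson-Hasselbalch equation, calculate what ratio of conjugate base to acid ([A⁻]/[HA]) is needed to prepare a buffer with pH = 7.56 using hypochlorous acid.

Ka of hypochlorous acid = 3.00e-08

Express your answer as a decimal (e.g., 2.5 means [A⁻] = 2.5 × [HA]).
[A⁻]/[HA] = 1.089

pKa = −log(3.00e-08) = 7.5229. pH = pKa + log([A⁻]/[HA]). 7.56 = 7.5229 + log(ratio). log(ratio) = 7.56 − 7.5229 = 0.0371. ratio = 10^(0.0371) = 1.089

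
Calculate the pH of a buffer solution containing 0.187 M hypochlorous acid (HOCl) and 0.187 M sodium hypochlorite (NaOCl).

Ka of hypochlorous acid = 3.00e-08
pH = 7.52

pKa = -log(3.00e-08) = 7.52. pH = pKa + log([A⁻]/[HA]) = 7.52 + log(0.187/0.187)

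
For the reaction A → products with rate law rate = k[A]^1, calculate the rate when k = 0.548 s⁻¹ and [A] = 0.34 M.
0.1863 M/s

rate = k·[A]^1 = 0.548·(0.34)^1 = 0.548·0.34 = 0.1863 M/s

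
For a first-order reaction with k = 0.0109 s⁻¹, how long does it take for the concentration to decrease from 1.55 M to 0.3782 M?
129.41 s

From ln[A] = ln[A]₀ - k·t: t = ln([A]₀/[A])/k = ln(1.55/0.3782)/0.0109 = ln(4.0984)/0.0109 = 1.4106/0.0109 = 129.41 s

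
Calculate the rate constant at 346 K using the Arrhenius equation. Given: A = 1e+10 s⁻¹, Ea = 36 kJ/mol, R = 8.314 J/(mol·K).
3.67e+04 s⁻¹

k = A·exp(-Ea/(R·T)) = 1e+10·exp(-36000/(8.314·346)) = 1e+10·exp(-12.5146) = 1e+10·3.6727e-06 = 3.67e+04 s⁻¹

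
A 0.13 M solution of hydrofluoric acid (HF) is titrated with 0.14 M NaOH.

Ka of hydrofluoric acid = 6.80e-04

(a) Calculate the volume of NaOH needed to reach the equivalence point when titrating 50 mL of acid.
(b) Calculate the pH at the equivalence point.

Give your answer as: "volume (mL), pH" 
V = 46.4 mL, pH = 8.00

(a) At equivalence: moles acid = moles base.
moles acid = 0.13 × 0.05 = 0.0065 mol; V_NaOH = 0.0065/0.14 = 0.04643 L = 46.4 mL.
(b) At equivalence, all acid → conjugate base A⁻ at [A⁻] = 0.0065/0.09643 = 0.06741 M.
Kb = Kw/Ka = 1.0e-14/6.80e-04 = 1.471e-11; [OH⁻] = √(Kb·[A⁻]) = 9.956e-07; pOH = 6.00; pH = 14 − pOH = 8.00.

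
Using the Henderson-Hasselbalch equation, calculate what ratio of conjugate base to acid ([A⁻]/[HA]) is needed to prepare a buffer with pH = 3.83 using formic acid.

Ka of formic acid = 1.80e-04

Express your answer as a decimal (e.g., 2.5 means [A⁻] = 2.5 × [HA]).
[A⁻]/[HA] = 1.217

pKa = −log(1.80e-04) = 3.7447. pH = pKa + log([A⁻]/[HA]). 3.83 = 3.7447 + log(ratio). log(ratio) = 3.83 − 3.7447 = 0.0853. ratio = 10^(0.0853) = 1.217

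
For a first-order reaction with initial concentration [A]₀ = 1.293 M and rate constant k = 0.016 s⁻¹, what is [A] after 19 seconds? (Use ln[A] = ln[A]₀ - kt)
0.9541 M

ln[A] = ln[A]₀ - k·t = ln(1.293) - (0.016)·(19) = 0.2570 - 0.3040 = -0.0470
[A] = e^(-0.0470) = 0.9541 M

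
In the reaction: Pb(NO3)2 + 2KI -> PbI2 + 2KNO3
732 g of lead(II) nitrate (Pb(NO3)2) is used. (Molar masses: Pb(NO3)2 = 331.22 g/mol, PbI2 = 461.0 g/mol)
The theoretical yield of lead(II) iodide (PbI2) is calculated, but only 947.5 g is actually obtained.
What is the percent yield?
Moles of Pb(NO3)2 = 732 g ÷ 331.22 g/mol = 2.21001 mol
Mole ratio: 1 mol PbI2 / 1 mol Pb(NO3)2
Moles of PbI2 = 2.21001 × (1/1) = 2.21001 mol
Theoretical yield = 2.21001 mol × 461.0 g/mol = 1018.8 g
Actual yield = 947.5 g
Percent yield = (947.5 / 1018.8) × 100% = 93.0%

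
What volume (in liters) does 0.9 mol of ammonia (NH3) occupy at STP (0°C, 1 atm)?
At STP, 1 mol of gas occupies 22.4 L
Volume = 0.9 mol × 22.4 L/mol = 20.16 L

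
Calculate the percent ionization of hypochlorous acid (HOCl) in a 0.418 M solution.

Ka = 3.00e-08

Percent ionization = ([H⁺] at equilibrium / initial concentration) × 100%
Percent ionization = 0.0268%

Let x = [H⁺]. Ka = x²/(C - x) ⇒ x² + (3.00e-08)x - (3.00e-08)(0.418) = 0. x = 1.1197e-04. Percent = (1.1197e-04/0.418) × 100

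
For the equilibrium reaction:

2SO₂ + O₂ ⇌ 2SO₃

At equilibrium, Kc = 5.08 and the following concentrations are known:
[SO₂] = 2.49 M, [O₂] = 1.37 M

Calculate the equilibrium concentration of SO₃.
[SO₃] = 6.5689 M

Kc = ([SO₃]^2) / ([SO₂]^2 × [O₂]) = 5.08
[SO₃]^2 = Kc · (reactant terms)/(other product terms) = 5.08 · 8.4941 / 1 = 43.15
[SO₃] = (43.15)^(1/2) = 6.5689 M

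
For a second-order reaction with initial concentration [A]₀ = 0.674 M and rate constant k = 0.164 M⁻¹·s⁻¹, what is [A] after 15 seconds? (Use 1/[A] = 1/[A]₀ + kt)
0.2536 M

1/[A] = 1/[A]₀ + k·t = 1/0.674 + (0.164)·(15) = 1.4837 + 2.4600 = 3.9437
[A] = 1/3.9437 = 0.2536 M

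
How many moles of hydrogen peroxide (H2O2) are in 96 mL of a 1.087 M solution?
Moles = Molarity × Volume (L)
Moles = 1.087 M × 0.096 L = 0.1044 mol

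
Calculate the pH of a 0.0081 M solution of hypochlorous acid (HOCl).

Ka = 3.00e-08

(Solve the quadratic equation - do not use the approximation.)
pH = 4.81

x² + Ka×x - Ka×C = 0. Using quadratic formula: [H⁺] = 1.5573e-05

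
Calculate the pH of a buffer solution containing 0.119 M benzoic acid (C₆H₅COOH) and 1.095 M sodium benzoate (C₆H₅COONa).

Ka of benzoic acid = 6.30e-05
pH = 5.16

pKa = -log(6.30e-05) = 4.20. pH = pKa + log([A⁻]/[HA]) = 4.20 + log(1.095/0.119)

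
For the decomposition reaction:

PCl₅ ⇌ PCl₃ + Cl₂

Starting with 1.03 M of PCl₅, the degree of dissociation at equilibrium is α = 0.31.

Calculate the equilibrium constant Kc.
K_c = 0.1435

x = α·[A]₀ = 0.31 × 1.03 = 0.3193 M dissociated.
At eq: [PCl₅] = 1.03 − 0.3193 = 0.7107 M; [PCl₃] = [Cl₂] = x = 0.3193 M.
Kc = [PCl₃][Cl₂]/[PCl₅] = (0.3193)²/0.7107 = 0.1435.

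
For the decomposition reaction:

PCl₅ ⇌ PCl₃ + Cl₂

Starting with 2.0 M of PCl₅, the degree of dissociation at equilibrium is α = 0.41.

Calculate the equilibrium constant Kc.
K_c = 0.5698

x = α·[A]₀ = 0.41 × 2.0 = 0.82 M dissociated.
At eq: [PCl₅] = 2.0 − 0.82 = 1.18 M; [PCl₃] = [Cl₂] = x = 0.82 M.
Kc = [PCl₃][Cl₂]/[PCl₅] = (0.82)²/1.18 = 0.5698.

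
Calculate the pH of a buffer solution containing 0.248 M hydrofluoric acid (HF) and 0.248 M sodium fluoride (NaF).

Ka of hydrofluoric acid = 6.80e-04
pH = 3.17

pKa = -log(6.80e-04) = 3.17. pH = pKa + log([A⁻]/[HA]) = 3.17 + log(0.248/0.248)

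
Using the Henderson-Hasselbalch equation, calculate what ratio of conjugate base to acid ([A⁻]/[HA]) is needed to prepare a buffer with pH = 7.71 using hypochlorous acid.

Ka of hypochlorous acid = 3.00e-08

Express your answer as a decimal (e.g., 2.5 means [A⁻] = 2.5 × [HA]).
[A⁻]/[HA] = 1.539

pKa = −log(3.00e-08) = 7.5229. pH = pKa + log([A⁻]/[HA]). 7.71 = 7.5229 + log(ratio). log(ratio) = 7.71 − 7.5229 = 0.1871. ratio = 10^(0.1871) = 1.539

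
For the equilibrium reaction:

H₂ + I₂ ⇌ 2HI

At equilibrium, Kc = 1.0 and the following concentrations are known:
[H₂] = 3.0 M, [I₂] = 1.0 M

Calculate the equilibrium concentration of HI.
[HI] = 1.7321 M

Kc = ([HI]^2) / ([H₂] × [I₂]) = 1.0
[HI]^2 = Kc · (reactant terms)/(other product terms) = 1.0 · 3 / 1 = 3
[HI] = (3)^(1/2) = 1.7321 M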